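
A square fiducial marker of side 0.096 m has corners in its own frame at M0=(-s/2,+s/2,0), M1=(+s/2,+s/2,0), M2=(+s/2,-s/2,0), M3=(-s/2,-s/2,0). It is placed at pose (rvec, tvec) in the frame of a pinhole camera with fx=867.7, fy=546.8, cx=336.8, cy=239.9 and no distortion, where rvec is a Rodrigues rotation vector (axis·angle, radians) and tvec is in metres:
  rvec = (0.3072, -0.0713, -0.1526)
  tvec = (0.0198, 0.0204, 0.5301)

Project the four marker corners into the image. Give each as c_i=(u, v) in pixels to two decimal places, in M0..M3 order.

c0=(303.42, 313.77) c1=(453.83, 297.78) c2=(438.17, 205.57) c3=(279.00, 221.67)

Intrinsics K: fx=867.7, fy=546.8, cx=336.8, cy=239.9
Marker side s = 0.096 m; corners in marker frame (Z=0):
  M0 = (-0.0480, +0.0480, 0)
  M1 = (+0.0480, +0.0480, 0)
  M2 = (+0.0480, -0.0480, 0)
  M3 = (-0.0480, -0.0480, 0)
rvec = (0.3072, -0.0713, -0.1526), |rvec| = θ = 0.35035 rad = 20.073°
Rodrigues: sinθ=0.34322, 1−cosθ=0.06075; R = I + sinθ·[k]× + (1−cosθ)·[k]×²:
    [+0.98596 +0.13866 -0.09305]
    [-0.16034 +0.94177 -0.29557]
    [+0.04665 +0.30634 +0.95078]
t = (0.0198, 0.0204, 0.5301) m
M0: Pc = R·M0+t = (-0.02087, +0.07330, +0.54257); u = 867.7·(-0.02087)/0.54257 + 336.8 = 303.4227, v = 546.8·(+0.07330)/0.54257 + 239.9 = 313.7733
M1: Pc = R·M1+t = (+0.07378, +0.05791, +0.54704); u = 867.7·(+0.07378)/0.54704 + 336.8 = 453.8296, v = 546.8·(+0.05791)/0.54704 + 239.9 = 297.7830
M2: Pc = R·M2+t = (+0.06047, -0.03250, +0.51763); u = 867.7·(+0.06047)/0.51763 + 336.8 = 438.1654, v = 546.8·(-0.03250)/0.51763 + 239.9 = 205.5676
M3: Pc = R·M3+t = (-0.03418, -0.01711, +0.51316); u = 867.7·(-0.03418)/0.51316 + 336.8 = 279.0021, v = 546.8·(-0.01711)/0.51316 + 239.9 = 221.6696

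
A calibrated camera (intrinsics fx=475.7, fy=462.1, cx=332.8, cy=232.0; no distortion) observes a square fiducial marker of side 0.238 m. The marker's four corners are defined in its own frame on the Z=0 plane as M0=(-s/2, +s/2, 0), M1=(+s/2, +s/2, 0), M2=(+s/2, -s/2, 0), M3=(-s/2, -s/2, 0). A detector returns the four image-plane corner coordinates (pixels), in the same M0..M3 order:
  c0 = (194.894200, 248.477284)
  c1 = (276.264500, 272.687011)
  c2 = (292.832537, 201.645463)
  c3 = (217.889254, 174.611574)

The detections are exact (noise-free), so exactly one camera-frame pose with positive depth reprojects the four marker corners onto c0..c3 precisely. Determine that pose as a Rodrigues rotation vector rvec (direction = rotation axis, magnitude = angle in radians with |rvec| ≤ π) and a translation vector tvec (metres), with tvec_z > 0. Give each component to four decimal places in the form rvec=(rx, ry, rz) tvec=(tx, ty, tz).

Intrinsics K: fx=475.7, fy=462.1, cx=332.8, cy=232.0
Marker side s = 0.238 m; corners in marker frame (Z=0):
  M0 = (-0.1190, +0.1190, 0)
  M1 = (+0.1190, +0.1190, 0)
  M2 = (+0.1190, -0.1190, 0)
  M3 = (-0.1190, -0.1190, 0)
Detected image corners:
  c0 = (194.894200, 248.477284) px
  c1 = (276.264500, 272.687011) px
  c2 = (292.832537, 201.645463) px
  c3 = (217.889254, 174.611574) px
Planar DLT: solve 8×8 A·h = b for H (H[2,2]=1):
  H  [+392.36978 -151.20054 +247.01917]
  H  [+166.73804 +241.62795 +223.55234]
  H  [+0.26247 -0.27908 +1.00000]
B = K⁻¹H; ‖b₁‖=0.729723, ‖b₂‖=0.729723; λ = 2/(‖b₁‖+‖b₂‖) = 1.370383, sign → tz>0 ⇒ λ=+1.370383
r₁ = λ·B[:,0] = (+0.87869,+0.31389,+0.35968); r₂ = λ·B[:,1] = (-0.16801,+0.90857,-0.38245)
r₃ = r₁×r₂ = (-0.44685,+0.27563,+0.85109); SVD([r₁ r₂ r₃]) → R = UVᵀ:
  R  [+0.87869 -0.16801 -0.44685]
  R  [+0.31389 +0.90857 +0.27563]
  R  [+0.35968 -0.38245 +0.85109]
t = (-0.24711, -0.02505, +1.37038) m
tr R = 2.638359; θ = arccos((tr R − 1)/2) = 0.610818 rad = 34.997°
axis k = ((R−Rᵀ)₃₂, (R−Rᵀ)₁₃, (R−Rᵀ)₂₁) / (2 sinθ) = (-0.573699, -0.703117, +0.420113)
rvec = θ·k = (-0.350426, -0.429477, +0.256613)

rvec=(-0.3504, -0.4295, 0.2566) tvec=(-0.2471, -0.0251, 1.3704)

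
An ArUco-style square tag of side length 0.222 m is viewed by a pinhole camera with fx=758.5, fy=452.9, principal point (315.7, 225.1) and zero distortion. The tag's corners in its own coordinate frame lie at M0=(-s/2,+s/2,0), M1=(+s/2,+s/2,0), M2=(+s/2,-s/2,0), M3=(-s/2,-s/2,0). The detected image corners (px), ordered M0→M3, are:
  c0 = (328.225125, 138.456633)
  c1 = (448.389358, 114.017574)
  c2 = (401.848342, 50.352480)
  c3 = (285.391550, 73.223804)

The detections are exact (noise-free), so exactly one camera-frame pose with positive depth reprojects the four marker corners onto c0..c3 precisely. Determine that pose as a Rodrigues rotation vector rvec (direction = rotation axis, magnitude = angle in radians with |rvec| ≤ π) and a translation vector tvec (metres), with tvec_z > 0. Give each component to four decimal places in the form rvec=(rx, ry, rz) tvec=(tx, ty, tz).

Intrinsics K: fx=758.5, fy=452.9, cx=315.7, cy=225.1
Marker side s = 0.222 m; corners in marker frame (Z=0):
  M0 = (-0.1110, +0.1110, 0)
  M1 = (+0.1110, +0.1110, 0)
  M2 = (+0.1110, -0.1110, 0)
  M3 = (-0.1110, -0.1110, 0)
Detected image corners:
  c0 = (328.225125, 138.456633) px
  c1 = (448.389358, 114.017574) px
  c2 = (401.848342, 50.352480) px
  c3 = (285.391550, 73.223804) px
Planar DLT: solve 8×8 A·h = b for H (H[2,2]=1):
  H  [+551.34721 +142.67092 +365.89909]
  H  [-101.72276 +275.21892 +93.37258]
  H  [+0.05073 -0.16032 +1.00000]
B = K⁻¹H; ‖b₁‖=0.750402, ‖b₂‖=0.750402; λ = 2/(‖b₁‖+‖b₂‖) = 1.332619, sign → tz>0 ⇒ λ=+1.332619
r₁ = λ·B[:,0] = (+0.94053,-0.33291,+0.06760); r₂ = λ·B[:,1] = (+0.33958,+0.91599,-0.21364)
r₃ = r₁×r₂ = (+0.00920,+0.22389,+0.97457); SVD([r₁ r₂ r₃]) → R = UVᵀ:
  R  [+0.94053 +0.33958 +0.00920]
  R  [-0.33291 +0.91599 +0.22389]
  R  [+0.06760 -0.21364 +0.97457]
t = (+0.08820, -0.38760, +1.33262) m
tr R = 2.831094; θ = arccos((tr R − 1)/2) = 0.413931 rad = 23.716°
axis k = ((R−Rᵀ)₃₂, (R−Rᵀ)₁₃, (R−Rᵀ)₂₁) / (2 sinθ) = (-0.543913, -0.072606, -0.835995)
rvec = θ·k = (-0.225142, -0.030054, -0.346044)

rvec=(-0.2251, -0.0301, -0.3460) tvec=(0.0882, -0.3876, 1.3326)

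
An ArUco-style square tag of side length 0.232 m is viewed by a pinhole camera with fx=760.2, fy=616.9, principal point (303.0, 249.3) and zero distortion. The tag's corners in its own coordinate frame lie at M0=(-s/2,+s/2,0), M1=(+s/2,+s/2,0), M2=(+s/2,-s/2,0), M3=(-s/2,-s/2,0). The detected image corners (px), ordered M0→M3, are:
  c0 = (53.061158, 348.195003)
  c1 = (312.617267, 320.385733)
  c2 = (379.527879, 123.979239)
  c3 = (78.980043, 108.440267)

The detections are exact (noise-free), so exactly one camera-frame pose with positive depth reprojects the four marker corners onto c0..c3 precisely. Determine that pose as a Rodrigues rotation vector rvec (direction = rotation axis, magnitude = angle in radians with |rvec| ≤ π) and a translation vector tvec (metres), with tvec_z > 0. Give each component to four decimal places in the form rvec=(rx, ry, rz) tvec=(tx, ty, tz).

rvec=(0.5268, -0.5413, 0.0913) tvec=(-0.0652, -0.0138, 0.5845)

Intrinsics K: fx=760.2, fy=616.9, cx=303.0, cy=249.3
Marker side s = 0.232 m; corners in marker frame (Z=0):
  M0 = (-0.1160, +0.1160, 0)
  M1 = (+0.1160, +0.1160, 0)
  M2 = (+0.1160, -0.1160, 0)
  M3 = (-0.1160, -0.1160, 0)
Detected image corners:
  c0 = (53.061158, 348.195003) px
  c1 = (312.617267, 320.385733) px
  c2 = (379.527879, 123.979239) px
  c3 = (78.980043, 108.440267) px
Planar DLT: solve 8×8 A·h = b for H (H[2,2]=1):
  H  [+1380.19939 -49.06577 +218.22756]
  H  [+163.04930 +1105.39494 +234.75952]
  H  [+0.87862 +0.77653 +1.00000]
B = K⁻¹H; ‖b₁‖=1.711003, ‖b₂‖=1.711003; λ = 2/(‖b₁‖+‖b₂‖) = 0.584452, sign → tz>0 ⇒ λ=+0.584452
r₁ = λ·B[:,0] = (+0.85644,-0.05305,+0.51351); r₂ = λ·B[:,1] = (-0.21862,+0.86385,+0.45385)
r₃ = r₁×r₂ = (-0.46767,-0.50095,+0.72824); SVD([r₁ r₂ r₃]) → R = UVᵀ:
  R  [+0.85644 -0.21862 -0.46767]
  R  [-0.05305 +0.86385 -0.50095]
  R  [+0.51351 +0.45385 +0.72824]
t = (-0.06517, -0.01378, +0.58445) m
tr R = 2.448525; θ = arccos((tr R − 1)/2) = 0.760832 rad = 43.592°
axis k = ((R−Rᵀ)₃₂, (R−Rᵀ)₁₃, (R−Rᵀ)₂₁) / (2 sinθ) = (+0.692362, -0.711492, +0.120061)
rvec = θ·k = (+0.526771, -0.541326, +0.091347)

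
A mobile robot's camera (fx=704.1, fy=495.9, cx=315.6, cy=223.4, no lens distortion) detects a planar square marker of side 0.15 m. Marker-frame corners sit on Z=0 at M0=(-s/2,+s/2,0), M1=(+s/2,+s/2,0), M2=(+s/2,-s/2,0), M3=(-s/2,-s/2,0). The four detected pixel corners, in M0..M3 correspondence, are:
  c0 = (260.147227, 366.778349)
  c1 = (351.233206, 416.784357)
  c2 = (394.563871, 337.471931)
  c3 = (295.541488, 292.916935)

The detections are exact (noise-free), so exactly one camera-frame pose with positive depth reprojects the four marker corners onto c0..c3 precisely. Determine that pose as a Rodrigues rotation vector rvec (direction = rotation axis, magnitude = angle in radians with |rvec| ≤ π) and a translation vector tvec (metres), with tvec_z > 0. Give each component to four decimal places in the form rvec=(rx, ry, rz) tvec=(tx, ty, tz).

rvec=(0.1379, 0.6258, 0.3821) tvec=(0.0083, 0.2185, 0.8352)

Intrinsics K: fx=704.1, fy=495.9, cx=315.6, cy=223.4
Marker side s = 0.15 m; corners in marker frame (Z=0):
  M0 = (-0.0750, +0.0750, 0)
  M1 = (+0.0750, +0.0750, 0)
  M2 = (+0.0750, -0.0750, 0)
  M3 = (-0.0750, -0.0750, 0)
Detected image corners:
  c0 = (260.147227, 366.778349) px
  c1 = (351.233206, 416.784357) px
  c2 = (394.563871, 337.471931) px
  c3 = (295.541488, 292.916935) px
Planar DLT: solve 8×8 A·h = b for H (H[2,2]=1):
  H  [+421.12795 -167.80373 +322.62560]
  H  [+85.27725 +611.07558 +353.15640]
  H  [-0.65156 +0.28681 +1.00000]
B = K⁻¹H; ‖b₁‖=1.197322, ‖b₂‖=1.197322; λ = 2/(‖b₁‖+‖b₂‖) = 0.835197, sign → tz>0 ⇒ λ=+0.835197
r₁ = λ·B[:,0] = (+0.74346,+0.38877,-0.54418); r₂ = λ·B[:,1] = (-0.30642,+0.92126,+0.23954)
r₃ = r₁×r₂ = (+0.59446,-0.01134,+0.80405); SVD([r₁ r₂ r₃]) → R = UVᵀ:
  R  [+0.74346 -0.30642 +0.59446]
  R  [+0.38877 +0.92126 -0.01134]
  R  [-0.54418 +0.23954 +0.80405]
t = (+0.00833, +0.21854, +0.83520) m
tr R = 2.468766; θ = arccos((tr R − 1)/2) = 0.746039 rad = 42.745°
axis k = ((R−Rᵀ)₃₂, (R−Rᵀ)₁₃, (R−Rᵀ)₂₁) / (2 sinθ) = (+0.184820, +0.838792, +0.512122)
rvec = θ·k = (+0.137883, +0.625772, +0.382063)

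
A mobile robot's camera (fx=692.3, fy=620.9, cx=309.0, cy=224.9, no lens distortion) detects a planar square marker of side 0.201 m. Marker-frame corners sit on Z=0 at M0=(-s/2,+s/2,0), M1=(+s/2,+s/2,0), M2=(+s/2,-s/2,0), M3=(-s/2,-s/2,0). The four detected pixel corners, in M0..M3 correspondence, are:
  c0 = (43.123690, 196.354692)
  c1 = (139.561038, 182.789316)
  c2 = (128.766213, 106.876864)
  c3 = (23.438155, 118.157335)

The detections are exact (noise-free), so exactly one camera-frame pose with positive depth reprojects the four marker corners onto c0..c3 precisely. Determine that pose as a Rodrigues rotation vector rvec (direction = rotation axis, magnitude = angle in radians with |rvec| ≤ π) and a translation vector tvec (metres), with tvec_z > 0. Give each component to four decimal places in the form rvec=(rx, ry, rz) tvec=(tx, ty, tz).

rvec=(0.6193, -0.3583, -0.0795) tvec=(-0.4623, -0.1667, 1.4297)

Intrinsics K: fx=692.3, fy=620.9, cx=309.0, cy=224.9
Marker side s = 0.201 m; corners in marker frame (Z=0):
  M0 = (-0.1005, +0.1005, 0)
  M1 = (+0.1005, +0.1005, 0)
  M2 = (+0.1005, -0.1005, 0)
  M3 = (-0.1005, -0.1005, 0)
Detected image corners:
  c0 = (43.123690, 196.354692) px
  c1 = (139.561038, 182.789316) px
  c2 = (128.766213, 106.876864) px
  c3 = (23.438155, 118.157335) px
Planar DLT: solve 8×8 A·h = b for H (H[2,2]=1):
  H  [+518.83609 +109.36232 +85.11331]
  H  [-29.86110 +444.60122 +152.48466]
  H  [+0.21303 +0.40627 +1.00000]
B = K⁻¹H; ‖b₁‖=0.699465, ‖b₂‖=0.699465; λ = 2/(‖b₁‖+‖b₂‖) = 1.429664, sign → tz>0 ⇒ λ=+1.429664
r₁ = λ·B[:,0] = (+0.93551,-0.17907,+0.30456); r₂ = λ·B[:,1] = (-0.03340,+0.81334,+0.58083)
r₃ = r₁×r₂ = (-0.35172,-0.55355,+0.75490); SVD([r₁ r₂ r₃]) → R = UVᵀ:
  R  [+0.93551 -0.03340 -0.35172]
  R  [-0.17907 +0.81334 -0.55355]
  R  [+0.30456 +0.58083 +0.75490]
t = (-0.46235, -0.16674, +1.42966) m
tr R = 2.503750; θ = arccos((tr R − 1)/2) = 0.719895 rad = 41.247°
axis k = ((R−Rᵀ)₃₂, (R−Rᵀ)₁₃, (R−Rᵀ)₂₁) / (2 sinθ) = (+0.860284, -0.497702, -0.110471)
rvec = θ·k = (+0.619314, -0.358293, -0.079527)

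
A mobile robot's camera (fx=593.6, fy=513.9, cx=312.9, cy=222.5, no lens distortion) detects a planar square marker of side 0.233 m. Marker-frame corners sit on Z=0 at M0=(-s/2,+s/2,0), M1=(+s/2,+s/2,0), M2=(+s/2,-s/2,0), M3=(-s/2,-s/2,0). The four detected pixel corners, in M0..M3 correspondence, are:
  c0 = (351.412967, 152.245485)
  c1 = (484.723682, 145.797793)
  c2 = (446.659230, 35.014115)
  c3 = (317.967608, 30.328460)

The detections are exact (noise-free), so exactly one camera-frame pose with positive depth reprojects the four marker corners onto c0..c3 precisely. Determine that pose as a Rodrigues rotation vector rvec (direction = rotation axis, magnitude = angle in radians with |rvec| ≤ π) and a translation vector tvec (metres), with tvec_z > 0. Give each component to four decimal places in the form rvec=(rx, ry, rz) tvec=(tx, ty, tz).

rvec=(-0.2801, -0.3669, -0.1579) tvec=(0.1386, -0.2378, 0.9156)

Intrinsics K: fx=593.6, fy=513.9, cx=312.9, cy=222.5
Marker side s = 0.233 m; corners in marker frame (Z=0):
  M0 = (-0.1165, +0.1165, 0)
  M1 = (+0.1165, +0.1165, 0)
  M2 = (+0.1165, -0.1165, 0)
  M3 = (-0.1165, -0.1165, 0)
Detected image corners:
  c0 = (351.412967, 152.245485) px
  c1 = (484.723682, 145.797793) px
  c2 = (446.659230, 35.014115) px
  c3 = (317.967608, 30.328460) px
Planar DLT: solve 8×8 A·h = b for H (H[2,2]=1):
  H  [+725.48647 +48.72597 +402.76200]
  H  [+34.07835 +474.33888 +89.04387]
  H  [+0.40869 -0.26288 +1.00000]
B = K⁻¹H; ‖b₁‖=1.092161, ‖b₂‖=1.092161; λ = 2/(‖b₁‖+‖b₂‖) = 0.915616, sign → tz>0 ⇒ λ=+0.915616
r₁ = λ·B[:,0] = (+0.92180,-0.10130,+0.37420); r₂ = λ·B[:,1] = (+0.20203,+0.94934,-0.24069)
r₃ = r₁×r₂ = (-0.33086,+0.29747,+0.89557); SVD([r₁ r₂ r₃]) → R = UVᵀ:
  R  [+0.92180 +0.20203 -0.33086]
  R  [-0.10130 +0.94934 +0.29747]
  R  [+0.37420 -0.24069 +0.89557]
t = (+0.13861, -0.23778, +0.91562) m
tr R = 2.766707; θ = arccos((tr R − 1)/2) = 0.487827 rad = 27.950°
axis k = ((R−Rᵀ)₃₂, (R−Rᵀ)₁₃, (R−Rᵀ)₂₁) / (2 sinθ) = (-0.574095, -0.752136, -0.323583)
rvec = θ·k = (-0.280059, -0.366913, -0.157853)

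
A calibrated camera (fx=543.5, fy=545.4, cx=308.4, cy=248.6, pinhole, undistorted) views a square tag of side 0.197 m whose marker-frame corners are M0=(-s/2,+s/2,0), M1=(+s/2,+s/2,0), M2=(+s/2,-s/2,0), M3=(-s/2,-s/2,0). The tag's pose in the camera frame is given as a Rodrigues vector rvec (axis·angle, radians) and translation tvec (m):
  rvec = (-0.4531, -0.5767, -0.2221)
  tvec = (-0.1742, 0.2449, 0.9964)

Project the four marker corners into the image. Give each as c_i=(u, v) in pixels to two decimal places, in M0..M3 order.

Intrinsics K: fx=543.5, fy=545.4, cx=308.4, cy=248.6
Marker side s = 0.197 m; corners in marker frame (Z=0):
  M0 = (-0.0985, +0.0985, 0)
  M1 = (+0.0985, +0.0985, 0)
  M2 = (+0.0985, -0.0985, 0)
  M3 = (-0.0985, -0.0985, 0)
rvec = (-0.4531, -0.5767, -0.2221), |rvec| = θ = 0.76630 rad = 43.906°
Rodrigues: sinθ=0.69347, 1−cosθ=0.27952; R = I + sinθ·[k]× + (1−cosθ)·[k]×²:
    [+0.81821 +0.32537 -0.47399]
    [-0.07661 +0.87880 +0.47101]
    [+0.56980 -0.34907 +0.74396]
t = (-0.1742, 0.2449, 0.9964) m
M0: Pc = R·M0+t = (-0.22274, +0.33901, +0.90589); u = 543.5·(-0.22274)/0.90589 + 308.4 = 174.7622, v = 545.4·(+0.33901)/0.90589 + 248.6 = 452.7024
M1: Pc = R·M1+t = (-0.06156, +0.32392, +1.01814); u = 543.5·(-0.06156)/1.01814 + 308.4 = 275.5398, v = 545.4·(+0.32392)/1.01814 + 248.6 = 422.1155
M2: Pc = R·M2+t = (-0.12566, +0.15079, +1.08691); u = 543.5·(-0.12566)/1.08691 + 308.4 = 245.5667, v = 545.4·(+0.15079)/1.08691 + 248.6 = 324.2662
M3: Pc = R·M3+t = (-0.28684, +0.16588, +0.97466); u = 543.5·(-0.28684)/0.97466 + 308.4 = 148.4475, v = 545.4·(+0.16588)/0.97466 + 248.6 = 341.4259

c0=(174.76, 452.70) c1=(275.54, 422.12) c2=(245.57, 324.27) c3=(148.45, 341.43)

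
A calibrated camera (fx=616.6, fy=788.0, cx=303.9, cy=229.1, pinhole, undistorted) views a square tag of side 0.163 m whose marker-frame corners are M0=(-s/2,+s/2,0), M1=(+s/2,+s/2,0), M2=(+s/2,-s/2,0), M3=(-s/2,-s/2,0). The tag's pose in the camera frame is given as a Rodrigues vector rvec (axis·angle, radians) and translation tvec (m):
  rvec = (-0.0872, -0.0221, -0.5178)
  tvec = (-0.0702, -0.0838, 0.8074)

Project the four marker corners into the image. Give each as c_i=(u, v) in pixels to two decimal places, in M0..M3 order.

c0=(226.09, 255.71) c1=(335.29, 176.72) c2=(273.90, 41.53) c3=(165.87, 118.12)

Intrinsics K: fx=616.6, fy=788.0, cx=303.9, cy=229.1
Marker side s = 0.163 m; corners in marker frame (Z=0):
  M0 = (-0.0815, +0.0815, 0)
  M1 = (+0.0815, +0.0815, 0)
  M2 = (+0.0815, -0.0815, 0)
  M3 = (-0.0815, -0.0815, 0)
rvec = (-0.0872, -0.0221, -0.5178), |rvec| = θ = 0.52556 rad = 30.112°
Rodrigues: sinθ=0.50169, 1−cosθ=0.13495; R = I + sinθ·[k]× + (1−cosθ)·[k]×²:
    [+0.86876 +0.49523 +0.00096]
    [-0.49335 +0.86528 +0.08883]
    [+0.04316 -0.07765 +0.99605]
t = (-0.0702, -0.0838, 0.8074) m
M0: Pc = R·M0+t = (-0.10064, +0.02693, +0.79755); u = 616.6·(-0.10064)/0.79755 + 303.9 = 226.0919, v = 788.0·(+0.02693)/0.79755 + 229.1 = 255.7060
M1: Pc = R·M1+t = (+0.04097, -0.05349, +0.80459); u = 616.6·(+0.04097)/0.80459 + 303.9 = 335.2940, v = 788.0·(-0.05349)/0.80459 + 229.1 = 176.7155
M2: Pc = R·M2+t = (-0.03976, -0.19453, +0.81725); u = 616.6·(-0.03976)/0.81725 + 303.9 = 273.9036, v = 788.0·(-0.19453)/0.81725 + 229.1 = 41.5328
M3: Pc = R·M3+t = (-0.18137, -0.11411, +0.81021); u = 616.6·(-0.18137)/0.81021 + 303.9 = 165.8744, v = 788.0·(-0.11411)/0.81021 + 229.1 = 118.1156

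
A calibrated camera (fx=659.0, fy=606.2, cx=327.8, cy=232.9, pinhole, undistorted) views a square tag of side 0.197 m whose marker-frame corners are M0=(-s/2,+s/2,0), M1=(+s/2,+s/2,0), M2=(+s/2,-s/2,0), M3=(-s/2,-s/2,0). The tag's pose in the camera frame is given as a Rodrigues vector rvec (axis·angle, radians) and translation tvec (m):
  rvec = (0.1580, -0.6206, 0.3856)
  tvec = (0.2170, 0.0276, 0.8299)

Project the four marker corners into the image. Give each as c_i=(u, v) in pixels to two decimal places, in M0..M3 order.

Intrinsics K: fx=659.0, fy=606.2, cx=327.8, cy=232.9
Marker side s = 0.197 m; corners in marker frame (Z=0):
  M0 = (-0.0985, +0.0985, 0)
  M1 = (+0.0985, +0.0985, 0)
  M2 = (+0.0985, -0.0985, 0)
  M3 = (-0.0985, -0.0985, 0)
rvec = (0.1580, -0.6206, 0.3856), |rvec| = θ = 0.74753 rad = 42.830°
Rodrigues: sinθ=0.67983, 1−cosθ=0.26663; R = I + sinθ·[k]× + (1−cosθ)·[k]×²:
    [+0.74528 -0.39746 -0.53533]
    [+0.30389 +0.91714 -0.25787]
    [+0.59347 +0.02951 +0.80432]
t = (0.2170, 0.0276, 0.8299) m
M0: Pc = R·M0+t = (+0.10444, +0.08801, +0.77435); u = 659.0·(+0.10444)/0.77435 + 327.8 = 416.6816, v = 606.2·(+0.08801)/0.77435 + 232.9 = 301.7949
M1: Pc = R·M1+t = (+0.25126, +0.14787, +0.89126); u = 659.0·(+0.25126)/0.89126 + 327.8 = 513.5819, v = 606.2·(+0.14787)/0.89126 + 232.9 = 333.4763
M2: Pc = R·M2+t = (+0.32956, -0.03281, +0.88545); u = 659.0·(+0.32956)/0.88545 + 327.8 = 573.0771, v = 606.2·(-0.03281)/0.88545 + 232.9 = 210.4408
M3: Pc = R·M3+t = (+0.18274, -0.09267, +0.76854); u = 659.0·(+0.18274)/0.76854 + 327.8 = 484.4945, v = 606.2·(-0.09267)/0.76854 + 232.9 = 159.8031

c0=(416.68, 301.79) c1=(513.58, 333.48) c2=(573.08, 210.44) c3=(484.49, 159.80)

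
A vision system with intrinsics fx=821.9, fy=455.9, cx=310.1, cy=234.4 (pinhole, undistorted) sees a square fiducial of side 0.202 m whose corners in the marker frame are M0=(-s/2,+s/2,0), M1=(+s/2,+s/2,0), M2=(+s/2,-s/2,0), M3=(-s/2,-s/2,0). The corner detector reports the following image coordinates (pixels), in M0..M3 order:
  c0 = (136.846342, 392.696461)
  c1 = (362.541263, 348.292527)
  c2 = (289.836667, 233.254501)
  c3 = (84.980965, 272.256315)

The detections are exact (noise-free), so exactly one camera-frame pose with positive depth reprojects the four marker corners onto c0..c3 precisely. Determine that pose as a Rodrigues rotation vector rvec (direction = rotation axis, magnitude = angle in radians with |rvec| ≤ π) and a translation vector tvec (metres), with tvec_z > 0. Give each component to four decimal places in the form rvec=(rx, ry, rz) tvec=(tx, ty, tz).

Intrinsics K: fx=821.9, fy=455.9, cx=310.1, cy=234.4
Marker side s = 0.202 m; corners in marker frame (Z=0):
  M0 = (-0.1010, +0.1010, 0)
  M1 = (+0.1010, +0.1010, 0)
  M2 = (+0.1010, -0.1010, 0)
  M3 = (-0.1010, -0.1010, 0)
Detected image corners:
  c0 = (136.846342, 392.696461) px
  c1 = (362.541263, 348.292527) px
  c2 = (289.836667, 233.254501) px
  c3 = (84.980965, 272.256315) px
Planar DLT: solve 8×8 A·h = b for H (H[2,2]=1):
  H  [+1074.52309 +200.58618 +217.56261]
  H  [-189.55761 +428.76497 +308.57637]
  H  [+0.05206 -0.49428 +1.00000]
B = K⁻¹H; ‖b₁‖=1.362642, ‖b₂‖=1.362642; λ = 2/(‖b₁‖+‖b₂‖) = 0.733869, sign → tz>0 ⇒ λ=+0.733869
r₁ = λ·B[:,0] = (+0.94502,-0.32478,+0.03821); r₂ = λ·B[:,1] = (+0.31596,+0.87669,-0.36274)
r₃ = r₁×r₂ = (+0.08431,+0.35487,+0.93111); SVD([r₁ r₂ r₃]) → R = UVᵀ:
  R  [+0.94502 +0.31596 +0.08431]
  R  [-0.32478 +0.87669 +0.35487]
  R  [+0.03821 -0.36274 +0.93111]
t = (-0.08263, +0.11940, +0.73387) m
tr R = 2.752816; θ = arccos((tr R − 1)/2) = 0.502445 rad = 28.788°
axis k = ((R−Rᵀ)₃₂, (R−Rᵀ)₁₃, (R−Rᵀ)₂₁) / (2 sinθ) = (-0.745073, +0.047869, -0.665263)
rvec = θ·k = (-0.374358, +0.024051, -0.334258)

rvec=(-0.3744, 0.0241, -0.3343) tvec=(-0.0826, 0.1194, 0.7339)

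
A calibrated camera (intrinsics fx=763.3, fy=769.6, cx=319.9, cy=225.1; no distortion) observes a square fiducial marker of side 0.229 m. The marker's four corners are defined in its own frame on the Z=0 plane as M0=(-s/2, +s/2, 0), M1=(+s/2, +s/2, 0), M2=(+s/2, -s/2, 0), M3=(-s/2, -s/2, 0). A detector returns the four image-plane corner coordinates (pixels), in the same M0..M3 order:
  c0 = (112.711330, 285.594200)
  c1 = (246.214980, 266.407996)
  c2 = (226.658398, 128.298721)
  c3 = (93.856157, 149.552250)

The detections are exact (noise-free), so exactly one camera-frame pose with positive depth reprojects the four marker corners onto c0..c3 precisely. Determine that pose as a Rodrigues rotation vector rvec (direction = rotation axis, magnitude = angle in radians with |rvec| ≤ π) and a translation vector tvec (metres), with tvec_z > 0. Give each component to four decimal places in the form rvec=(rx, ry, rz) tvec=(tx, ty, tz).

rvec=(-0.0106, 0.0874, -0.1442) tvec=(-0.2509, -0.0292, 1.2719)

Intrinsics K: fx=763.3, fy=769.6, cx=319.9, cy=225.1
Marker side s = 0.229 m; corners in marker frame (Z=0):
  M0 = (-0.1145, +0.1145, 0)
  M1 = (+0.1145, +0.1145, 0)
  M2 = (+0.1145, -0.1145, 0)
  M3 = (-0.1145, -0.1145, 0)
Detected image corners:
  c0 = (112.711330, 285.594200) px
  c1 = (246.214980, 266.407996) px
  c2 = (226.658398, 128.298721) px
  c3 = (93.856157, 149.552250) px
Planar DLT: solve 8×8 A·h = b for H (H[2,2]=1):
  H  [+569.93352 +81.61063 +169.32877]
  H  [-102.37109 +595.80527 +207.43802]
  H  [-0.06781 -0.01322 +1.00000]
B = K⁻¹H; ‖b₁‖=0.786239, ‖b₂‖=0.786239; λ = 2/(‖b₁‖+‖b₂‖) = 1.271877, sign → tz>0 ⇒ λ=+1.271877
r₁ = λ·B[:,0] = (+0.98582,-0.14396,-0.08624); r₂ = λ·B[:,1] = (+0.14303,+0.98957,-0.01682)
r₃ = r₁×r₂ = (+0.08777,+0.00424,+0.99613); SVD([r₁ r₂ r₃]) → R = UVᵀ:
  R  [+0.98582 +0.14303 +0.08777]
  R  [-0.14396 +0.98957 +0.00424]
  R  [-0.08624 -0.01682 +0.99613]
t = (-0.25089, -0.02919, +1.27188) m
tr R = 2.971525; θ = arccos((tr R − 1)/2) = 0.168945 rad = 9.680°
axis k = ((R−Rᵀ)₃₂, (R−Rᵀ)₁₃, (R−Rᵀ)₂₁) / (2 sinθ) = (-0.062625, +0.517451, -0.853418)
rvec = θ·k = (-0.010580, +0.087421, -0.144181)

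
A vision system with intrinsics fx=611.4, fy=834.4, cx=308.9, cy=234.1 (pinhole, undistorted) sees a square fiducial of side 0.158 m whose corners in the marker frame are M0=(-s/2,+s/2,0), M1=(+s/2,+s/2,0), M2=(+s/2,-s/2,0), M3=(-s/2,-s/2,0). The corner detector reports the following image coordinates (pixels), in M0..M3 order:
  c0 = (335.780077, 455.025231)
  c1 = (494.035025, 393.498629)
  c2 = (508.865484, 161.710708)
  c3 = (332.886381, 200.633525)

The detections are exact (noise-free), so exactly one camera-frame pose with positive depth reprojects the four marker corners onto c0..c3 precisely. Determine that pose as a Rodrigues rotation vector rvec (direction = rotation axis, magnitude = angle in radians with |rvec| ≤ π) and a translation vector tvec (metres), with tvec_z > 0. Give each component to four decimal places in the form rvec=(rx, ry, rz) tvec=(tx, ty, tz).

rvec=(0.3417, -0.3976, -0.0993) tvec=(0.0920, 0.0438, 0.4947)

Intrinsics K: fx=611.4, fy=834.4, cx=308.9, cy=234.1
Marker side s = 0.158 m; corners in marker frame (Z=0):
  M0 = (-0.0790, +0.0790, 0)
  M1 = (+0.0790, +0.0790, 0)
  M2 = (+0.0790, -0.0790, 0)
  M3 = (-0.0790, -0.0790, 0)
Detected image corners:
  c0 = (335.780077, 455.025231) px
  c1 = (494.035025, 393.498629) px
  c2 = (508.865484, 161.710708) px
  c3 = (332.886381, 200.633525) px
Planar DLT: solve 8×8 A·h = b for H (H[2,2]=1):
  H  [+1360.76338 +250.42509 +422.56336]
  H  [-100.04597 +1745.52397 +307.96027]
  H  [+0.73261 +0.69742 +1.00000]
B = K⁻¹H; ‖b₁‖=2.021276, ‖b₂‖=2.021276; λ = 2/(‖b₁‖+‖b₂‖) = 0.494737, sign → tz>0 ⇒ λ=+0.494737
r₁ = λ·B[:,0] = (+0.91799,-0.16101,+0.36245); r₂ = λ·B[:,1] = (+0.02832,+0.93816,+0.34504)
r₃ = r₁×r₂ = (-0.39559,-0.30648,+0.86578); SVD([r₁ r₂ r₃]) → R = UVᵀ:
  R  [+0.91799 +0.02832 -0.39559]
  R  [-0.16101 +0.93816 -0.30648]
  R  [+0.36245 +0.34504 +0.86578]
t = (+0.09197, +0.04379, +0.49474) m
tr R = 2.721934; θ = arccos((tr R − 1)/2) = 0.533628 rad = 30.575°
axis k = ((R−Rᵀ)₃₂, (R−Rᵀ)₁₃, (R−Rᵀ)₂₁) / (2 sinθ) = (+0.640426, -0.745131, -0.186100)
rvec = θ·k = (+0.341750, -0.397623, -0.099308)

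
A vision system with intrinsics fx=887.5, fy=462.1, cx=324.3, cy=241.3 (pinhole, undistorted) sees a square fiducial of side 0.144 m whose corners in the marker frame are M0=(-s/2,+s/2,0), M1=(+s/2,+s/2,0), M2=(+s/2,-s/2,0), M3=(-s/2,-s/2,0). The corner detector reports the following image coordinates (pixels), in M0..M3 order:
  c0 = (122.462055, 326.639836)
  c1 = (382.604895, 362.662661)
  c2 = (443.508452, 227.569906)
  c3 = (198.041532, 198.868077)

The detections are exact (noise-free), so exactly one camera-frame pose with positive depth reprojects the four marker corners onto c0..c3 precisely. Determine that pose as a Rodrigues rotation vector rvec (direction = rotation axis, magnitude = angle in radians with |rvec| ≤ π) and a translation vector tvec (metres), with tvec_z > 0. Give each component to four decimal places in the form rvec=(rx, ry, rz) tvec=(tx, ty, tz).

Intrinsics K: fx=887.5, fy=462.1, cx=324.3, cy=241.3
Marker side s = 0.144 m; corners in marker frame (Z=0):
  M0 = (-0.0720, +0.0720, 0)
  M1 = (+0.0720, +0.0720, 0)
  M2 = (+0.0720, -0.0720, 0)
  M3 = (-0.0720, -0.0720, 0)
Detected image corners:
  c0 = (122.462055, 326.639836) px
  c1 = (382.604895, 362.662661) px
  c2 = (443.508452, 227.569906) px
  c3 = (198.041532, 198.868077) px
Planar DLT: solve 8×8 A·h = b for H (H[2,2]=1):
  H  [+1676.55241 -611.31459 +285.36953]
  H  [+148.65776 +779.47834 +276.36912]
  H  [-0.26963 -0.47592 +1.00000]
B = K⁻¹H; ‖b₁‖=2.058434, ‖b₂‖=2.058434; λ = 2/(‖b₁‖+‖b₂‖) = 0.485806, sign → tz>0 ⇒ λ=+0.485806
r₁ = λ·B[:,0] = (+0.96559,+0.22468,-0.13099); r₂ = λ·B[:,1] = (-0.25014,+0.94020,-0.23121)
r₃ = r₁×r₂ = (+0.07121,+0.25602,+0.96405); SVD([r₁ r₂ r₃]) → R = UVᵀ:
  R  [+0.96559 -0.25014 +0.07121]
  R  [+0.22468 +0.94020 +0.25602]
  R  [-0.13099 -0.23121 +0.96405]
t = (-0.02131, +0.03687, +0.48581) m
tr R = 2.869832; θ = arccos((tr R − 1)/2) = 0.362774 rad = 20.785°
axis k = ((R−Rᵀ)₃₂, (R−Rᵀ)₁₃, (R−Rᵀ)₂₁) / (2 sinθ) = (-0.686484, +0.284887, +0.669014)
rvec = θ·k = (-0.249038, +0.103349, +0.242701)

rvec=(-0.2490, 0.1033, 0.2427) tvec=(-0.0213, 0.0369, 0.4858)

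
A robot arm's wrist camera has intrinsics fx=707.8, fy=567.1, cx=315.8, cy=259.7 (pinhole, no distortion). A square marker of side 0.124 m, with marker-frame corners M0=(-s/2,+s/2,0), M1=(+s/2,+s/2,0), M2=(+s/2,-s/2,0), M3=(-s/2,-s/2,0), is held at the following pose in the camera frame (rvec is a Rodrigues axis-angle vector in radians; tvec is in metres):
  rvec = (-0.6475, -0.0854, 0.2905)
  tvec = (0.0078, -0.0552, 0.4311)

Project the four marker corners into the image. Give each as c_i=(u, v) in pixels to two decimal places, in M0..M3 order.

c0=(196.69, 221.85) c1=(409.86, 274.14) c2=(439.76, 157.80) c3=(260.60, 114.24)

Intrinsics K: fx=707.8, fy=567.1, cx=315.8, cy=259.7
Marker side s = 0.124 m; corners in marker frame (Z=0):
  M0 = (-0.0620, +0.0620, 0)
  M1 = (+0.0620, +0.0620, 0)
  M2 = (+0.0620, -0.0620, 0)
  M3 = (-0.0620, -0.0620, 0)
rvec = (-0.6475, -0.0854, 0.2905), |rvec| = θ = 0.71480 rad = 40.955°
Rodrigues: sinθ=0.65547, 1−cosθ=0.24478; R = I + sinθ·[k]× + (1−cosθ)·[k]×²:
    [+0.95608 -0.23990 -0.16842]
    [+0.29288 +0.75872 +0.58187]
    [-0.01180 -0.60564 +0.79565]
t = (0.0078, -0.0552, 0.4311) m
M0: Pc = R·M0+t = (-0.06635, -0.02632, +0.39428); u = 707.8·(-0.06635)/0.39428 + 315.8 = 196.6905, v = 567.1·(-0.02632)/0.39428 + 259.7 = 221.8467
M1: Pc = R·M1+t = (+0.05220, +0.01000, +0.39282); u = 707.8·(+0.05220)/0.39282 + 315.8 = 409.8624, v = 567.1·(+0.01000)/0.39282 + 259.7 = 274.1351
M2: Pc = R·M2+t = (+0.08195, -0.08408, +0.46792); u = 707.8·(+0.08195)/0.46792 + 315.8 = 439.7628, v = 567.1·(-0.08408)/0.46792 + 259.7 = 157.7954
M3: Pc = R·M3+t = (-0.03660, -0.12040, +0.46938); u = 707.8·(-0.03660)/0.46938 + 315.8 = 260.6044, v = 567.1·(-0.12040)/0.46938 + 259.7 = 114.2357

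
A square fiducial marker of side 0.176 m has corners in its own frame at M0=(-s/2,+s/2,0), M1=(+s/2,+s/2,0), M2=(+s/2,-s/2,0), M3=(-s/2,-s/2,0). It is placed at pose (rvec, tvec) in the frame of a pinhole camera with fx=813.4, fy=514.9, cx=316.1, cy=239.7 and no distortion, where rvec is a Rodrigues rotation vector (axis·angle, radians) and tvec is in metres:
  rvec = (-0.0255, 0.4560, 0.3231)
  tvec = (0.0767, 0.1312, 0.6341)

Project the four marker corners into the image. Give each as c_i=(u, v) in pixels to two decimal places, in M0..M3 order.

Intrinsics K: fx=813.4, fy=514.9, cx=316.1, cy=239.7
Marker side s = 0.176 m; corners in marker frame (Z=0):
  M0 = (-0.0880, +0.0880, 0)
  M1 = (+0.0880, +0.0880, 0)
  M2 = (+0.0880, -0.0880, 0)
  M3 = (-0.0880, -0.0880, 0)
rvec = (-0.0255, 0.4560, 0.3231), |rvec| = θ = 0.55945 rad = 32.054°
Rodrigues: sinθ=0.53072, 1−cosθ=0.15245; R = I + sinθ·[k]× + (1−cosθ)·[k]×²:
    [+0.84787 -0.31217 +0.42857]
    [+0.30084 +0.94883 +0.09596]
    [-0.43660 +0.04757 +0.89840]
t = (0.0767, 0.1312, 0.6341) m
M0: Pc = R·M0+t = (-0.02538, +0.18822, +0.67671); u = 813.4·(-0.02538)/0.67671 + 316.1 = 285.5893, v = 514.9·(+0.18822)/0.67671 + 239.7 = 382.9172
M1: Pc = R·M1+t = (+0.12384, +0.24117, +0.59987); u = 813.4·(+0.12384)/0.59987 + 316.1 = 484.0247, v = 514.9·(+0.24117)/0.59987 + 239.7 = 446.7116
M2: Pc = R·M2+t = (+0.17878, +0.07418, +0.59149); u = 813.4·(+0.17878)/0.59149 + 316.1 = 561.9564, v = 514.9·(+0.07418)/0.59149 + 239.7 = 304.2717
M3: Pc = R·M3+t = (+0.02956, +0.02123, +0.66833); u = 813.4·(+0.02956)/0.66833 + 316.1 = 352.0749, v = 514.9·(+0.02123)/0.66833 + 239.7 = 256.0548

c0=(285.59, 382.92) c1=(484.02, 446.71) c2=(561.96, 304.27) c3=(352.07, 256.05)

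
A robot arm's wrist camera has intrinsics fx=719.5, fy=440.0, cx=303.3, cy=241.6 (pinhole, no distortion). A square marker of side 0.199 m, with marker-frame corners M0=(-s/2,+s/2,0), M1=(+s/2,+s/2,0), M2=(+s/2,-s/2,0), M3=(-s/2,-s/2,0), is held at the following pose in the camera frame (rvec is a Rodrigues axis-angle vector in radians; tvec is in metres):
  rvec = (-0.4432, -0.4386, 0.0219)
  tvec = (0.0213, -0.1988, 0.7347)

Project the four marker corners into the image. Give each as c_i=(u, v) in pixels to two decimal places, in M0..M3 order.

Intrinsics K: fx=719.5, fy=440.0, cx=303.3, cy=241.6
Marker side s = 0.199 m; corners in marker frame (Z=0):
  M0 = (-0.0995, +0.0995, 0)
  M1 = (+0.0995, +0.0995, 0)
  M2 = (+0.0995, -0.0995, 0)
  M3 = (-0.0995, -0.0995, 0)
rvec = (-0.4432, -0.4386, 0.0219), |rvec| = θ = 0.62392 rad = 35.748°
Rodrigues: sinθ=0.58422, 1−cosθ=0.18841; R = I + sinθ·[k]× + (1−cosθ)·[k]×²:
    [+0.90666 +0.07357 -0.41539]
    [+0.11459 +0.90470 +0.41035]
    [+0.40600 -0.41965 +0.81183]
t = (0.0213, -0.1988, 0.7347) m
M0: Pc = R·M0+t = (-0.06159, -0.12018, +0.65255); u = 719.5·(-0.06159)/0.65255 + 303.3 = 235.3884, v = 440.0·(-0.12018)/0.65255 + 241.6 = 160.5625
M1: Pc = R·M1+t = (+0.11883, -0.09738, +0.73334); u = 719.5·(+0.11883)/0.73334 + 303.3 = 419.8907, v = 440.0·(-0.09738)/0.73334 + 241.6 = 183.1721
M2: Pc = R·M2+t = (+0.10419, -0.27742, +0.81685); u = 719.5·(+0.10419)/0.81685 + 303.3 = 395.0747, v = 440.0·(-0.27742)/0.81685 + 241.6 = 92.1688
M3: Pc = R·M3+t = (-0.07623, -0.30022, +0.73606); u = 719.5·(-0.07623)/0.73606 + 303.3 = 228.7813, v = 440.0·(-0.30022)/0.73606 + 241.6 = 62.1355

c0=(235.39, 160.56) c1=(419.89, 183.17) c2=(395.07, 92.17) c3=(228.78, 62.14)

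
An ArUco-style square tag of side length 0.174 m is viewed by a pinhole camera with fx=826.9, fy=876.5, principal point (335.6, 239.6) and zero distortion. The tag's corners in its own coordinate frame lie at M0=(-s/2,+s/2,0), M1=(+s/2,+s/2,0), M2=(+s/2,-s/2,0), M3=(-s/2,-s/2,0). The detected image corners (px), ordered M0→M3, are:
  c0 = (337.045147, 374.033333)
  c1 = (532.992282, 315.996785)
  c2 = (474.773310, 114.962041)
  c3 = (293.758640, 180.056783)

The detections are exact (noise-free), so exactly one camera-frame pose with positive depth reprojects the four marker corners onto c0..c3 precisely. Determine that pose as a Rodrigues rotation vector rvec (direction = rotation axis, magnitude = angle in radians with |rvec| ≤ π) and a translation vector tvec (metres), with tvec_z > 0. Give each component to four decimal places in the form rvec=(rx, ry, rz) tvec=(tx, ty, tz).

rvec=(-0.2389, 0.2733, -0.2719) tvec=(0.0618, 0.0036, 0.7244)

Intrinsics K: fx=826.9, fy=876.5, cx=335.6, cy=239.6
Marker side s = 0.174 m; corners in marker frame (Z=0):
  M0 = (-0.0870, +0.0870, 0)
  M1 = (+0.0870, +0.0870, 0)
  M2 = (+0.0870, -0.0870, 0)
  M3 = (-0.0870, -0.0870, 0)
Detected image corners:
  c0 = (337.045147, 374.033333) px
  c1 = (532.992282, 315.996785) px
  c2 = (474.773310, 114.962041) px
  c3 = (293.758640, 180.056783) px
Planar DLT: solve 8×8 A·h = b for H (H[2,2]=1):
  H  [+950.58904 +139.31256 +406.20052]
  H  [-433.38364 +1043.64435 +243.94976]
  H  [-0.32042 -0.36904 +1.00000]
B = K⁻¹H; ‖b₁‖=1.380449, ‖b₂‖=1.380449; λ = 2/(‖b₁‖+‖b₂‖) = 0.724402, sign → tz>0 ⇒ λ=+0.724402
r₁ = λ·B[:,0] = (+0.92696,-0.29473,-0.23211); r₂ = λ·B[:,1] = (+0.23054,+0.93562,-0.26733)
r₃ = r₁×r₂ = (+0.29596,+0.19430,+0.93523); SVD([r₁ r₂ r₃]) → R = UVᵀ:
  R  [+0.92696 +0.23054 +0.29596]
  R  [-0.29473 +0.93562 +0.19430]
  R  [-0.23211 -0.26733 +0.93523]
t = (+0.06185, +0.00359, +0.72440) m
tr R = 2.797813; θ = arccos((tr R − 1)/2) = 0.453529 rad = 25.985°
axis k = ((R−Rᵀ)₃₂, (R−Rᵀ)₁₃, (R−Rᵀ)₂₁) / (2 sinθ) = (-0.526803, +0.602627, -0.599432)
rvec = θ·k = (-0.238920, +0.273309, -0.271860)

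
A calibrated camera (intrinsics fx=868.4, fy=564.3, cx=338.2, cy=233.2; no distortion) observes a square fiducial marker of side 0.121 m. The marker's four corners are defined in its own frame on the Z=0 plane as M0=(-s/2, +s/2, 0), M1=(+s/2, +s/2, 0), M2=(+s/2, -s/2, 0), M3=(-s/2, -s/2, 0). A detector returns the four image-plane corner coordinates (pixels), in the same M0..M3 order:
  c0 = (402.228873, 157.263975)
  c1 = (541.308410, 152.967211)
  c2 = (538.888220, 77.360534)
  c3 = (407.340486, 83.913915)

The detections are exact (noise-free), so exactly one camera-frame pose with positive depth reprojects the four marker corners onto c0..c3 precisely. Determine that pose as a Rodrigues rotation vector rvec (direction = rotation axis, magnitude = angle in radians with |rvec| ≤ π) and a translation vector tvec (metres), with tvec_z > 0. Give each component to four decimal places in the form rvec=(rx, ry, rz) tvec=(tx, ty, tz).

rvec=(-0.3779, 0.2253, 0.0256) tvec=(0.1202, -0.1617, 0.7843)

Intrinsics K: fx=868.4, fy=564.3, cx=338.2, cy=233.2
Marker side s = 0.121 m; corners in marker frame (Z=0):
  M0 = (-0.0605, +0.0605, 0)
  M1 = (+0.0605, +0.0605, 0)
  M2 = (+0.0605, -0.0605, 0)
  M3 = (-0.0605, -0.0605, 0)
Detected image corners:
  c0 = (402.228873, 157.263975) px
  c1 = (541.308410, 152.967211) px
  c2 = (538.888220, 77.360534) px
  c3 = (407.340486, 83.913915) px
Planar DLT: solve 8×8 A·h = b for H (H[2,2]=1):
  H  [+983.19370 -230.32168 +471.29737]
  H  [-78.58727 +560.80543 +116.88027]
  H  [-0.28412 -0.46284 +1.00000]
B = K⁻¹H; ‖b₁‖=1.275089, ‖b₂‖=1.275089; λ = 2/(‖b₁‖+‖b₂‖) = 0.784259, sign → tz>0 ⇒ λ=+0.784259
r₁ = λ·B[:,0] = (+0.97471,-0.01714,-0.22282); r₂ = λ·B[:,1] = (-0.06664,+0.92941,-0.36299)
r₃ = r₁×r₂ = (+0.21331,+0.36866,+0.90476); SVD([r₁ r₂ r₃]) → R = UVᵀ:
  R  [+0.97471 -0.06664 +0.21331]
  R  [-0.01714 +0.92941 +0.36866]
  R  [-0.22282 -0.36299 +0.90476]
t = (+0.12020, -0.16166, +0.78426) m
tr R = 2.808877; θ = arccos((tr R − 1)/2) = 0.440735 rad = 25.252°
axis k = ((R−Rᵀ)₃₂, (R−Rᵀ)₁₃, (R−Rᵀ)₂₁) / (2 sinθ) = (-0.857518, +0.511171, +0.058019)
rvec = θ·k = (-0.377938, +0.225291, +0.025571)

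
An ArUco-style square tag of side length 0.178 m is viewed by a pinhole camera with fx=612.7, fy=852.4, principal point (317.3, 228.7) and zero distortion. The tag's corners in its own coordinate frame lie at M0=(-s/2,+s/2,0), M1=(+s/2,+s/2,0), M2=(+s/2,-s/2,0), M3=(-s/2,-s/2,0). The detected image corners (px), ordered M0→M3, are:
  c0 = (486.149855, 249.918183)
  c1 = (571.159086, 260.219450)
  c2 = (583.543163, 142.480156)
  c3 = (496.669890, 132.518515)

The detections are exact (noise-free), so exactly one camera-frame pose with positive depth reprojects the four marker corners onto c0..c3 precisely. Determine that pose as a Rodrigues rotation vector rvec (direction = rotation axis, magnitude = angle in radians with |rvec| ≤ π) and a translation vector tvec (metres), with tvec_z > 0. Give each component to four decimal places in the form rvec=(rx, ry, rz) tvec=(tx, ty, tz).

rvec=(0.1504, 0.0403, 0.0841) tvec=(0.4528, -0.0477, 1.2788)

Intrinsics K: fx=612.7, fy=852.4, cx=317.3, cy=228.7
Marker side s = 0.178 m; corners in marker frame (Z=0):
  M0 = (-0.0890, +0.0890, 0)
  M1 = (+0.0890, +0.0890, 0)
  M2 = (+0.0890, -0.0890, 0)
  M3 = (-0.0890, -0.0890, 0)
Detected image corners:
  c0 = (486.149855, 249.918183) px
  c1 = (571.159086, 260.219450) px
  c2 = (583.543163, 142.480156) px
  c3 = (496.669890, 132.518515) px
Planar DLT: solve 8×8 A·h = b for H (H[2,2]=1):
  H  [+468.63941 -1.09129 +534.21913]
  H  [+51.74135 +683.72695 +196.89125]
  H  [-0.02643 +0.11833 +1.00000]
B = K⁻¹H; ‖b₁‖=0.781953, ‖b₂‖=0.781953; λ = 2/(‖b₁‖+‖b₂‖) = 1.278849, sign → tz>0 ⇒ λ=+1.278849
r₁ = λ·B[:,0] = (+0.99566,+0.08669,-0.03379); r₂ = λ·B[:,1] = (-0.08065,+0.98519,+0.15133)
r₃ = r₁×r₂ = (+0.04641,-0.14795,+0.98791); SVD([r₁ r₂ r₃]) → R = UVᵀ:
  R  [+0.99566 -0.08065 +0.04641]
  R  [+0.08669 +0.98519 -0.14795]
  R  [-0.03379 +0.15133 +0.98791]
t = (+0.45276, -0.04772, +1.27885) m
tr R = 2.968756; θ = arccos((tr R − 1)/2) = 0.176991 rad = 10.141°
axis k = ((R−Rᵀ)₃₂, (R−Rᵀ)₁₃, (R−Rᵀ)₂₁) / (2 sinθ) = (+0.849877, +0.227775, +0.475214)
rvec = θ·k = (+0.150421, +0.040314, +0.084109)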